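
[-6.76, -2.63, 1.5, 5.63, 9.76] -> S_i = -6.76 + 4.13*i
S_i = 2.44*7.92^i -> [2.44, 19.32, 153.05, 1212.18, 9600.43]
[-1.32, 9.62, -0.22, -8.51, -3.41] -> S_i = Random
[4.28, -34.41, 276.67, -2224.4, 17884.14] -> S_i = 4.28*(-8.04)^i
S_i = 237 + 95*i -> [237, 332, 427, 522, 617]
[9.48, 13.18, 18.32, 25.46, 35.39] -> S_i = 9.48*1.39^i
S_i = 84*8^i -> [84, 672, 5376, 43008, 344064]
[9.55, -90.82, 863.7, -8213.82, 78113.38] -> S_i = 9.55*(-9.51)^i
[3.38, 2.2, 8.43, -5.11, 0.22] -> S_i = Random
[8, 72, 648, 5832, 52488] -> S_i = 8*9^i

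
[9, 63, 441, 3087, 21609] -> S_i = 9*7^i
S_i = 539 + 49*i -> [539, 588, 637, 686, 735]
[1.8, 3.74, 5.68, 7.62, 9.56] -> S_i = 1.80 + 1.94*i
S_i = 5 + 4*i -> [5, 9, 13, 17, 21]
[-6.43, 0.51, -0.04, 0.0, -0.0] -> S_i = -6.43*(-0.08)^i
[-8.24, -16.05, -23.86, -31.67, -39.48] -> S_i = -8.24 + -7.81*i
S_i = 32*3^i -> [32, 96, 288, 864, 2592]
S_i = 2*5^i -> [2, 10, 50, 250, 1250]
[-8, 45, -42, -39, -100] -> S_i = Random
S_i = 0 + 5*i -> [0, 5, 10, 15, 20]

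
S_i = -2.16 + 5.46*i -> [-2.16, 3.3, 8.76, 14.22, 19.68]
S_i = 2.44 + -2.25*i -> [2.44, 0.19, -2.06, -4.31, -6.56]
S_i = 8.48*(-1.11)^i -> [8.48, -9.41, 10.45, -11.6, 12.87]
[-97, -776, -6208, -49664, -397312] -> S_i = -97*8^i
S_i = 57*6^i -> [57, 342, 2052, 12312, 73872]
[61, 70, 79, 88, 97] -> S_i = 61 + 9*i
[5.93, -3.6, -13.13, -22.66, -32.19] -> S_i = 5.93 + -9.53*i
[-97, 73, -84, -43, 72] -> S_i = Random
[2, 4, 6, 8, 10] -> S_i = 2 + 2*i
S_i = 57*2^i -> [57, 114, 228, 456, 912]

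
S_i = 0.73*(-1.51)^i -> [0.73, -1.1, 1.66, -2.51, 3.8]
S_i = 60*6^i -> [60, 360, 2160, 12960, 77760]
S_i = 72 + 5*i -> [72, 77, 82, 87, 92]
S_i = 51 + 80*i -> [51, 131, 211, 291, 371]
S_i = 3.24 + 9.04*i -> [3.24, 12.28, 21.32, 30.36, 39.4]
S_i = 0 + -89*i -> [0, -89, -178, -267, -356]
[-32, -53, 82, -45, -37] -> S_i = Random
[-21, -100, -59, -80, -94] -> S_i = Random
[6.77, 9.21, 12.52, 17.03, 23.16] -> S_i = 6.77*1.36^i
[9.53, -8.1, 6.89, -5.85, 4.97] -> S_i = 9.53*(-0.85)^i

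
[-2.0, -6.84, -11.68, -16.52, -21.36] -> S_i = -2.00 + -4.84*i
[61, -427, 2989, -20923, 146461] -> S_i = 61*-7^i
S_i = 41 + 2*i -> [41, 43, 45, 47, 49]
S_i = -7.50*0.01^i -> [-7.5, -0.08, -0.0, -0.0, -0.0]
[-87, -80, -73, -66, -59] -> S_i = -87 + 7*i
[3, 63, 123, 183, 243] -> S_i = 3 + 60*i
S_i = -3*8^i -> [-3, -24, -192, -1536, -12288]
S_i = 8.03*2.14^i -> [8.03, 17.18, 36.77, 78.7, 168.41]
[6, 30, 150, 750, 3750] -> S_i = 6*5^i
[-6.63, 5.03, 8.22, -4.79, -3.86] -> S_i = Random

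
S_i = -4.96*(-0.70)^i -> [-4.96, 3.47, -2.43, 1.7, -1.19]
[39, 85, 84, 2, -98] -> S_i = Random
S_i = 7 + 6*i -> [7, 13, 19, 25, 31]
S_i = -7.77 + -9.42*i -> [-7.77, -17.19, -26.61, -36.03, -45.45]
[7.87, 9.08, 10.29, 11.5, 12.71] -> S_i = 7.87 + 1.21*i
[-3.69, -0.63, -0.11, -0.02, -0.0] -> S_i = -3.69*0.17^i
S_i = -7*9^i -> [-7, -63, -567, -5103, -45927]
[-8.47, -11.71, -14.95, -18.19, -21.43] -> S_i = -8.47 + -3.24*i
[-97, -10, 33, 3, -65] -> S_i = Random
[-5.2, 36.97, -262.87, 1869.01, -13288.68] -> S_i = -5.20*(-7.11)^i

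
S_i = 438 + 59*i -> [438, 497, 556, 615, 674]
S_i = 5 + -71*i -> [5, -66, -137, -208, -279]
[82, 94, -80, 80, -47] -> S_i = Random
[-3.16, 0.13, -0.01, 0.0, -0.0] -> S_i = -3.16*(-0.04)^i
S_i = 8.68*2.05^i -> [8.68, 17.79, 36.48, 74.78, 153.3]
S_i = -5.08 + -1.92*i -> [-5.08, -7.0, -8.92, -10.84, -12.76]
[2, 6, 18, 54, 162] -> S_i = 2*3^i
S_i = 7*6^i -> [7, 42, 252, 1512, 9072]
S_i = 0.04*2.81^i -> [0.04, 0.11, 0.32, 0.89, 2.49]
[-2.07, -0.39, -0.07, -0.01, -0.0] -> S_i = -2.07*0.19^i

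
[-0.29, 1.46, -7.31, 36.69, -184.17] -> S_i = -0.29*(-5.02)^i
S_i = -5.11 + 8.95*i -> [-5.11, 3.84, 12.79, 21.74, 30.69]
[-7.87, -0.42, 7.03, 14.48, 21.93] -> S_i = -7.87 + 7.45*i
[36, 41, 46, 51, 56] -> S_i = 36 + 5*i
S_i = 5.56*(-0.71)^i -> [5.56, -3.95, 2.8, -1.99, 1.41]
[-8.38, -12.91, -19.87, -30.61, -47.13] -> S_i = -8.38*1.54^i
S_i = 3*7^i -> [3, 21, 147, 1029, 7203]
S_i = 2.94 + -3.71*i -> [2.94, -0.77, -4.48, -8.19, -11.9]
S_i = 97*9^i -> [97, 873, 7857, 70713, 636417]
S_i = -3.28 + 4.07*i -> [-3.28, 0.79, 4.86, 8.93, 13.0]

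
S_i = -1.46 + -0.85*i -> [-1.46, -2.31, -3.16, -4.01, -4.86]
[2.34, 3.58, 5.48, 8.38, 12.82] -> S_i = 2.34*1.53^i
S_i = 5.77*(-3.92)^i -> [5.77, -22.62, 88.66, -347.56, 1362.45]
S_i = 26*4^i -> [26, 104, 416, 1664, 6656]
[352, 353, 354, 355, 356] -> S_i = 352 + 1*i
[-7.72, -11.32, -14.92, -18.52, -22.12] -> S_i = -7.72 + -3.60*i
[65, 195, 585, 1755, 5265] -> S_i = 65*3^i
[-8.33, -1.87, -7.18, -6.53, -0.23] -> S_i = Random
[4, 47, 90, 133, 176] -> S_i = 4 + 43*i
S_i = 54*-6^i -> [54, -324, 1944, -11664, 69984]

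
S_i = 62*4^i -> [62, 248, 992, 3968, 15872]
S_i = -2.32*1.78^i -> [-2.32, -4.13, -7.35, -13.08, -23.29]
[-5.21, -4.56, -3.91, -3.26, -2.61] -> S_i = -5.21 + 0.65*i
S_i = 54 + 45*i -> [54, 99, 144, 189, 234]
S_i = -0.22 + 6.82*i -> [-0.22, 6.6, 13.42, 20.24, 27.06]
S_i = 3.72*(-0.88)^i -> [3.72, -3.27, 2.88, -2.54, 2.23]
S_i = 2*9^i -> [2, 18, 162, 1458, 13122]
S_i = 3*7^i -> [3, 21, 147, 1029, 7203]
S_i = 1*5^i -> [1, 5, 25, 125, 625]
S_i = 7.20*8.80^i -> [7.2, 63.36, 557.57, 4906.6, 43178.07]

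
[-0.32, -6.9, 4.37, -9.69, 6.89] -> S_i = Random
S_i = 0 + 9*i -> [0, 9, 18, 27, 36]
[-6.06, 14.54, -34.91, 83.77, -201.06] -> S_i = -6.06*(-2.40)^i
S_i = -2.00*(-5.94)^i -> [-2.0, 11.88, -70.57, 419.17, -2489.86]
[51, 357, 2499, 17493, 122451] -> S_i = 51*7^i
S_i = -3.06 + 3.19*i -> [-3.06, 0.13, 3.32, 6.51, 9.7]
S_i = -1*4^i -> [-1, -4, -16, -64, -256]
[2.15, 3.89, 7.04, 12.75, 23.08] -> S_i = 2.15*1.81^i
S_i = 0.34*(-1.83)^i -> [0.34, -0.62, 1.14, -2.08, 3.81]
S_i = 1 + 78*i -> [1, 79, 157, 235, 313]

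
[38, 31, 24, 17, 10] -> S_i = 38 + -7*i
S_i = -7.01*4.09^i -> [-7.01, -28.67, -117.26, -479.61, -1961.6]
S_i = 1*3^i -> [1, 3, 9, 27, 81]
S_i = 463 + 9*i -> [463, 472, 481, 490, 499]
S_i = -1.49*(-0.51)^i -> [-1.49, 0.76, -0.39, 0.2, -0.1]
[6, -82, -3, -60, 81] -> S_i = Random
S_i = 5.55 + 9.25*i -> [5.55, 14.8, 24.05, 33.3, 42.55]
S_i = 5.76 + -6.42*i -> [5.76, -0.66, -7.08, -13.5, -19.92]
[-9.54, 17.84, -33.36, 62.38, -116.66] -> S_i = -9.54*(-1.87)^i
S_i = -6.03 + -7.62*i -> [-6.03, -13.65, -21.27, -28.89, -36.51]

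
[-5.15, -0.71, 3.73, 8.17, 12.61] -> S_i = -5.15 + 4.44*i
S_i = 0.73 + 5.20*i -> [0.73, 5.93, 11.13, 16.33, 21.53]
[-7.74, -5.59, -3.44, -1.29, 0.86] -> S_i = -7.74 + 2.15*i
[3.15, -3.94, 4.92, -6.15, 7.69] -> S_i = 3.15*(-1.25)^i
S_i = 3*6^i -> [3, 18, 108, 648, 3888]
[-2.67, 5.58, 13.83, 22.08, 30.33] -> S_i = -2.67 + 8.25*i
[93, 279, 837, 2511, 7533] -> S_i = 93*3^i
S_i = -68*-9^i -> [-68, 612, -5508, 49572, -446148]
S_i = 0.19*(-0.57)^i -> [0.19, -0.11, 0.06, -0.04, 0.02]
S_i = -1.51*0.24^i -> [-1.51, -0.36, -0.09, -0.02, -0.01]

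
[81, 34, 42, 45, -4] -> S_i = Random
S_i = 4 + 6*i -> [4, 10, 16, 22, 28]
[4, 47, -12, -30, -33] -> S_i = Random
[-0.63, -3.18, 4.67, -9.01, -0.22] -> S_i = Random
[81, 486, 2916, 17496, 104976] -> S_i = 81*6^i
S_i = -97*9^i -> [-97, -873, -7857, -70713, -636417]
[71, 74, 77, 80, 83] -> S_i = 71 + 3*i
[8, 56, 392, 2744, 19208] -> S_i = 8*7^i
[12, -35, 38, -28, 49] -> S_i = Random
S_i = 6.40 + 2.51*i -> [6.4, 8.91, 11.42, 13.93, 16.44]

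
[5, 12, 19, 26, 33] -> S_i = 5 + 7*i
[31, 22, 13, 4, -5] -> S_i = 31 + -9*i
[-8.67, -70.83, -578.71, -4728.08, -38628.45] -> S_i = -8.67*8.17^i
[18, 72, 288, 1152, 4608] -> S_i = 18*4^i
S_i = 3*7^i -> [3, 21, 147, 1029, 7203]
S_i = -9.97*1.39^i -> [-9.97, -13.86, -19.26, -26.78, -37.22]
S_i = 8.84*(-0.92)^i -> [8.84, -8.13, 7.48, -6.88, 6.33]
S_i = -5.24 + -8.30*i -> [-5.24, -13.54, -21.84, -30.14, -38.44]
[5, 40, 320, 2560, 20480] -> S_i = 5*8^i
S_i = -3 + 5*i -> [-3, 2, 7, 12, 17]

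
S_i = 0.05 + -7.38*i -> [0.05, -7.33, -14.71, -22.09, -29.47]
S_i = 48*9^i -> [48, 432, 3888, 34992, 314928]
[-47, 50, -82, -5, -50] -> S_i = Random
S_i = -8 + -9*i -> [-8, -17, -26, -35, -44]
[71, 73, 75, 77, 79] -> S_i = 71 + 2*i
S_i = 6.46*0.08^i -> [6.46, 0.52, 0.04, 0.0, 0.0]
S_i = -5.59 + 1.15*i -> [-5.59, -4.44, -3.29, -2.14, -0.99]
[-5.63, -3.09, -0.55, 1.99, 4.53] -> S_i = -5.63 + 2.54*i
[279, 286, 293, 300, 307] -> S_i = 279 + 7*i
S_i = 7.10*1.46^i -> [7.1, 10.37, 15.13, 22.1, 32.26]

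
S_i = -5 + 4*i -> [-5, -1, 3, 7, 11]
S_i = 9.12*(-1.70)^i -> [9.12, -15.5, 26.36, -44.81, 76.17]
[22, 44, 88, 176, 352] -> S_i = 22*2^i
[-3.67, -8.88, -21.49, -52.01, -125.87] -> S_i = -3.67*2.42^i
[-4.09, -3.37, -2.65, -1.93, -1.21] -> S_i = -4.09 + 0.72*i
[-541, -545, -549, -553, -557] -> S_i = -541 + -4*i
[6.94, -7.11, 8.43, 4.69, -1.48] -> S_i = Random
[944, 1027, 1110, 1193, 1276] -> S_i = 944 + 83*i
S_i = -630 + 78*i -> [-630, -552, -474, -396, -318]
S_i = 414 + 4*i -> [414, 418, 422, 426, 430]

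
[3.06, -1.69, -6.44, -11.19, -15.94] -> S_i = 3.06 + -4.75*i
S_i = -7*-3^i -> [-7, 21, -63, 189, -567]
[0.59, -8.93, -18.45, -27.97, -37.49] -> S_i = 0.59 + -9.52*i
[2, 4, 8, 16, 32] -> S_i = 2*2^i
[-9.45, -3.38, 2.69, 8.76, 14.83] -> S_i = -9.45 + 6.07*i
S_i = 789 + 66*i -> [789, 855, 921, 987, 1053]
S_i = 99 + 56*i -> [99, 155, 211, 267, 323]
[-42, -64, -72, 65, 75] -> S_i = Random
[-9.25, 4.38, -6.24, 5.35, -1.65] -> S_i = Random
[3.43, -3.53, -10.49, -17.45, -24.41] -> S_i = 3.43 + -6.96*i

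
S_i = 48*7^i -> [48, 336, 2352, 16464, 115248]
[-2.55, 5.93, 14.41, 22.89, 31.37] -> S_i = -2.55 + 8.48*i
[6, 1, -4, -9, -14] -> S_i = 6 + -5*i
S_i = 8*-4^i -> [8, -32, 128, -512, 2048]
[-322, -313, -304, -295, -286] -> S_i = -322 + 9*i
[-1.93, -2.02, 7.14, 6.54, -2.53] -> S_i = Random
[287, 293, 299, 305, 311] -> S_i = 287 + 6*i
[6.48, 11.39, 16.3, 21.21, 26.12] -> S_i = 6.48 + 4.91*i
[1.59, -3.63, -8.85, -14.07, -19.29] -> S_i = 1.59 + -5.22*i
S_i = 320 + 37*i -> [320, 357, 394, 431, 468]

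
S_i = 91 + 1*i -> [91, 92, 93, 94, 95]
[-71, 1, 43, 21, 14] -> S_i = Random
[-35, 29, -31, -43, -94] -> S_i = Random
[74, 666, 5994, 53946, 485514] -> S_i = 74*9^i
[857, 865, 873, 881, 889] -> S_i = 857 + 8*i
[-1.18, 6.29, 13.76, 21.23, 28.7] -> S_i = -1.18 + 7.47*i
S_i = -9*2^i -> [-9, -18, -36, -72, -144]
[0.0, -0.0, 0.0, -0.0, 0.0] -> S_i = 0.00*(-8.91)^i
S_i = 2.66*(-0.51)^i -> [2.66, -1.36, 0.69, -0.35, 0.18]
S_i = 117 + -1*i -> [117, 116, 115, 114, 113]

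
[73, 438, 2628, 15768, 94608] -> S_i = 73*6^i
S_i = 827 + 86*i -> [827, 913, 999, 1085, 1171]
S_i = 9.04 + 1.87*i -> [9.04, 10.91, 12.78, 14.65, 16.52]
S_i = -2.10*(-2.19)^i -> [-2.1, 4.6, -10.07, 22.06, -48.31]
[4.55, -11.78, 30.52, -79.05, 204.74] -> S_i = 4.55*(-2.59)^i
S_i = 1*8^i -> [1, 8, 64, 512, 4096]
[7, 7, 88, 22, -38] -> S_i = Random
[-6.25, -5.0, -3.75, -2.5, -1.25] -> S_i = -6.25 + 1.25*i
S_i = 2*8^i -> [2, 16, 128, 1024, 8192]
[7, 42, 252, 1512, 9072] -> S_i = 7*6^i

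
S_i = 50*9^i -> [50, 450, 4050, 36450, 328050]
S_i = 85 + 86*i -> [85, 171, 257, 343, 429]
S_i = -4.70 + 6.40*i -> [-4.7, 1.7, 8.1, 14.5, 20.9]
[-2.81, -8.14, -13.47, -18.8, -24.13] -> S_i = -2.81 + -5.33*i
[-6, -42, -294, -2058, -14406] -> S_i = -6*7^i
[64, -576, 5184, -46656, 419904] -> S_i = 64*-9^i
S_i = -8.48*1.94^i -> [-8.48, -16.45, -31.92, -61.92, -120.12]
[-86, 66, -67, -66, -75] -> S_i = Random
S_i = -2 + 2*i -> [-2, 0, 2, 4, 6]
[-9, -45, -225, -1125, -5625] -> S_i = -9*5^i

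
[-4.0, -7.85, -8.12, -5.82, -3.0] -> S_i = Random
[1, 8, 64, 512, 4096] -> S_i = 1*8^i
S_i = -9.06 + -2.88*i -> [-9.06, -11.94, -14.82, -17.7, -20.58]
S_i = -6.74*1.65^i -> [-6.74, -11.12, -18.35, -30.28, -49.96]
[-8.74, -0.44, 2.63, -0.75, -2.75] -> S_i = Random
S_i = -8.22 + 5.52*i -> [-8.22, -2.7, 2.82, 8.34, 13.86]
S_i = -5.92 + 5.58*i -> [-5.92, -0.34, 5.24, 10.82, 16.4]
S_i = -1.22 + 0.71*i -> [-1.22, -0.51, 0.2, 0.91, 1.62]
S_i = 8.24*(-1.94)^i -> [8.24, -15.99, 31.01, -60.16, 116.72]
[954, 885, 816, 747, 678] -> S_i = 954 + -69*i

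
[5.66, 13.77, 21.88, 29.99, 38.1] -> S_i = 5.66 + 8.11*i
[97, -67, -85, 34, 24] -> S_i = Random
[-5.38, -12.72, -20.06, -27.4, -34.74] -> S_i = -5.38 + -7.34*i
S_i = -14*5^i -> [-14, -70, -350, -1750, -8750]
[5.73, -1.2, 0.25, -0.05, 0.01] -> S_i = 5.73*(-0.21)^i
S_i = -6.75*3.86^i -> [-6.75, -26.06, -100.57, -388.21, -1498.49]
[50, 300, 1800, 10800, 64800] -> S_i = 50*6^i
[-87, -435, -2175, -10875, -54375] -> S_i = -87*5^i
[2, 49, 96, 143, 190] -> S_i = 2 + 47*i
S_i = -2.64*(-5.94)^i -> [-2.64, 15.68, -93.15, 553.3, -3286.62]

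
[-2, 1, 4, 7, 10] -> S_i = -2 + 3*i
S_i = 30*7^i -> [30, 210, 1470, 10290, 72030]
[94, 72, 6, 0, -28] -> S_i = Random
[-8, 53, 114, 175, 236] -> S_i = -8 + 61*i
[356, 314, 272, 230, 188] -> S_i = 356 + -42*i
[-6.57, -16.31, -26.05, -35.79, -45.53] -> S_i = -6.57 + -9.74*i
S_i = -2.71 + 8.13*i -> [-2.71, 5.42, 13.55, 21.68, 29.81]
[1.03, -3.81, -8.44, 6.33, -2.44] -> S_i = Random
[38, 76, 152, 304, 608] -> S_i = 38*2^i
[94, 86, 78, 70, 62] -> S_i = 94 + -8*i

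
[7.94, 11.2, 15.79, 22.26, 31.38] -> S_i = 7.94*1.41^i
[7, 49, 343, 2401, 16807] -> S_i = 7*7^i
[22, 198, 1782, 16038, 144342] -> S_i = 22*9^i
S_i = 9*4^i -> [9, 36, 144, 576, 2304]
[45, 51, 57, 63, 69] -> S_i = 45 + 6*i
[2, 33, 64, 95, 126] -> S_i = 2 + 31*i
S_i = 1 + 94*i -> [1, 95, 189, 283, 377]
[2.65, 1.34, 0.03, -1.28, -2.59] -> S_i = 2.65 + -1.31*i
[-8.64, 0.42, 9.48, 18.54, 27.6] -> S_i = -8.64 + 9.06*i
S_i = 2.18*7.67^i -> [2.18, 16.72, 128.25, 983.65, 7544.63]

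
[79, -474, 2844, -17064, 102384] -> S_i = 79*-6^i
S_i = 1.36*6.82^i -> [1.36, 9.28, 63.26, 431.41, 2942.23]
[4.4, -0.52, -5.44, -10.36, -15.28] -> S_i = 4.40 + -4.92*i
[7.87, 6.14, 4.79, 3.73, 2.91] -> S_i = 7.87*0.78^i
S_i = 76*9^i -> [76, 684, 6156, 55404, 498636]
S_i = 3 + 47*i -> [3, 50, 97, 144, 191]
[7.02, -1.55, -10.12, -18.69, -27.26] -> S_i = 7.02 + -8.57*i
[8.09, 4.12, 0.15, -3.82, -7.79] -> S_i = 8.09 + -3.97*i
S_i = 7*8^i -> [7, 56, 448, 3584, 28672]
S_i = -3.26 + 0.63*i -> [-3.26, -2.63, -2.0, -1.37, -0.74]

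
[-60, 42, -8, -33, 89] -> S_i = Random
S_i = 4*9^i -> [4, 36, 324, 2916, 26244]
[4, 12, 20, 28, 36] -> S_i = 4 + 8*i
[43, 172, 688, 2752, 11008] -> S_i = 43*4^i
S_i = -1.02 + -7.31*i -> [-1.02, -8.33, -15.64, -22.95, -30.26]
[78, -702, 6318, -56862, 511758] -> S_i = 78*-9^i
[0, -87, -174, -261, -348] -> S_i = 0 + -87*i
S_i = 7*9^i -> [7, 63, 567, 5103, 45927]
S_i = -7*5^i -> [-7, -35, -175, -875, -4375]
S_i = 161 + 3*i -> [161, 164, 167, 170, 173]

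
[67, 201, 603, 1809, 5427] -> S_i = 67*3^i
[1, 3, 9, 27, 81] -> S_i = 1*3^i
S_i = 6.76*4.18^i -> [6.76, 28.26, 118.11, 493.71, 2063.72]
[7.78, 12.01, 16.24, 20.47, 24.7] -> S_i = 7.78 + 4.23*i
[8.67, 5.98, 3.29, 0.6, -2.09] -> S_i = 8.67 + -2.69*i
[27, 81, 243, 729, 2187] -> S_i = 27*3^i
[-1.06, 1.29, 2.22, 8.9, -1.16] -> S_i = Random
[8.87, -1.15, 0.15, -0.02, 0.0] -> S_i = 8.87*(-0.13)^i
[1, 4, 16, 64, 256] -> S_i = 1*4^i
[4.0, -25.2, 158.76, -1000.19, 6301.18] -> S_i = 4.00*(-6.30)^i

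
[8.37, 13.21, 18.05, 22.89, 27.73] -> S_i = 8.37 + 4.84*i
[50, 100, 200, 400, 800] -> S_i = 50*2^i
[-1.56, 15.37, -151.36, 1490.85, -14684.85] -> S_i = -1.56*(-9.85)^i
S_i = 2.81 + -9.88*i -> [2.81, -7.07, -16.95, -26.83, -36.71]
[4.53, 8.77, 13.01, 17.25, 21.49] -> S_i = 4.53 + 4.24*i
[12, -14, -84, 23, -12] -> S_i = Random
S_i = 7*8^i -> [7, 56, 448, 3584, 28672]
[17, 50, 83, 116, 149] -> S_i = 17 + 33*i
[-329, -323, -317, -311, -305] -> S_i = -329 + 6*i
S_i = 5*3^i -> [5, 15, 45, 135, 405]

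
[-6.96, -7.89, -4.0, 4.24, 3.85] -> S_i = Random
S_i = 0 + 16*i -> [0, 16, 32, 48, 64]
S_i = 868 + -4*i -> [868, 864, 860, 856, 852]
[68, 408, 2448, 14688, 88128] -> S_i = 68*6^i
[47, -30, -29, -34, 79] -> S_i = Random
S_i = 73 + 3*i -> [73, 76, 79, 82, 85]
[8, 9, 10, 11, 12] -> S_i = 8 + 1*i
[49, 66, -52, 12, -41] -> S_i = Random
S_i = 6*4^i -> [6, 24, 96, 384, 1536]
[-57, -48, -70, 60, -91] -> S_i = Random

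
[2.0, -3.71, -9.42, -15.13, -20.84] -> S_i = 2.00 + -5.71*i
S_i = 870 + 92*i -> [870, 962, 1054, 1146, 1238]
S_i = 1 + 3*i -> [1, 4, 7, 10, 13]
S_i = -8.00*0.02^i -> [-8.0, -0.16, -0.0, -0.0, -0.0]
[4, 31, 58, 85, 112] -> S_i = 4 + 27*i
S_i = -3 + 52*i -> [-3, 49, 101, 153, 205]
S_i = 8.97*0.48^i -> [8.97, 4.31, 2.07, 0.99, 0.48]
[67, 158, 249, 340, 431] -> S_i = 67 + 91*i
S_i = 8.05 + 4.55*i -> [8.05, 12.6, 17.15, 21.7, 26.25]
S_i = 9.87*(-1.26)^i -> [9.87, -12.44, 15.67, -19.74, 24.88]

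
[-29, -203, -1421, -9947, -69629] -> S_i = -29*7^i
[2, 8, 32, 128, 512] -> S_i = 2*4^i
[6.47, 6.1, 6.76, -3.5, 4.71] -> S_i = Random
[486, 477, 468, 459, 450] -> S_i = 486 + -9*i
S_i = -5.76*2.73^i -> [-5.76, -15.72, -42.93, -117.2, -319.94]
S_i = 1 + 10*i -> [1, 11, 21, 31, 41]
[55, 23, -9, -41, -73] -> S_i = 55 + -32*i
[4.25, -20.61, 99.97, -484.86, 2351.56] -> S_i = 4.25*(-4.85)^i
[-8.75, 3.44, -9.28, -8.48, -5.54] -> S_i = Random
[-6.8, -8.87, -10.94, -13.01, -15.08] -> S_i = -6.80 + -2.07*i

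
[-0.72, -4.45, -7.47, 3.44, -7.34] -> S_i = Random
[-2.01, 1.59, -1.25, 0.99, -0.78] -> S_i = -2.01*(-0.79)^i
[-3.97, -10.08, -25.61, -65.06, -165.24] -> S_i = -3.97*2.54^i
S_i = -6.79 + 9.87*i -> [-6.79, 3.08, 12.95, 22.82, 32.69]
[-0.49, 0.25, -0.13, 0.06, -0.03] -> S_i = -0.49*(-0.51)^i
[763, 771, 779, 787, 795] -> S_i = 763 + 8*i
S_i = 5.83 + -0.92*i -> [5.83, 4.91, 3.99, 3.07, 2.15]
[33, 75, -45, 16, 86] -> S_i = Random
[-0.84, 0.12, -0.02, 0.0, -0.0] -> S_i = -0.84*(-0.14)^i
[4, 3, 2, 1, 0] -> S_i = 4 + -1*i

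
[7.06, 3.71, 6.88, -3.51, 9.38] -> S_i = Random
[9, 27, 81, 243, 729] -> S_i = 9*3^i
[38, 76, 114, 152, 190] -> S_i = 38 + 38*i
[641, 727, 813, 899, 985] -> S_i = 641 + 86*i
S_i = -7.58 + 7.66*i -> [-7.58, 0.08, 7.74, 15.4, 23.06]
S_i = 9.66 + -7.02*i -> [9.66, 2.64, -4.38, -11.4, -18.42]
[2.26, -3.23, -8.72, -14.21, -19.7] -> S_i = 2.26 + -5.49*i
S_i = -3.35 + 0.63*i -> [-3.35, -2.72, -2.09, -1.46, -0.83]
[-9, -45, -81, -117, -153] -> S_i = -9 + -36*i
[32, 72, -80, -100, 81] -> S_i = Random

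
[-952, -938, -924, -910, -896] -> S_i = -952 + 14*i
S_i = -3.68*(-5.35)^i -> [-3.68, 19.69, -105.33, 563.52, -3014.83]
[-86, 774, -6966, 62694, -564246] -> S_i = -86*-9^i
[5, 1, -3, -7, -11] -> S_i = 5 + -4*i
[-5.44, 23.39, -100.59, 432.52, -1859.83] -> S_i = -5.44*(-4.30)^i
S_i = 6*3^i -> [6, 18, 54, 162, 486]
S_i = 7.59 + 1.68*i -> [7.59, 9.27, 10.95, 12.63, 14.31]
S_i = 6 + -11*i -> [6, -5, -16, -27, -38]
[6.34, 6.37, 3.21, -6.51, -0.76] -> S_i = Random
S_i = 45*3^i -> [45, 135, 405, 1215, 3645]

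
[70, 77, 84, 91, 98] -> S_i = 70 + 7*i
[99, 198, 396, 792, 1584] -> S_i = 99*2^i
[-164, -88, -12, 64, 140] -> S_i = -164 + 76*i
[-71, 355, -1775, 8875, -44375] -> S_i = -71*-5^i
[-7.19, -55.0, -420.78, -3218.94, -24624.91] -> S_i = -7.19*7.65^i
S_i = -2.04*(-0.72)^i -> [-2.04, 1.47, -1.06, 0.76, -0.55]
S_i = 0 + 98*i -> [0, 98, 196, 294, 392]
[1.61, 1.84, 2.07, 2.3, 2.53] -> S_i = 1.61 + 0.23*i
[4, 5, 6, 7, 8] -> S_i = 4 + 1*i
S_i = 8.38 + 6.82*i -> [8.38, 15.2, 22.02, 28.84, 35.66]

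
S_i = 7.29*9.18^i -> [7.29, 66.92, 614.35, 5639.69, 51772.39]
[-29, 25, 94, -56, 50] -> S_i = Random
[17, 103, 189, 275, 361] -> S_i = 17 + 86*i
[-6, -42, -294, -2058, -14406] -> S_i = -6*7^i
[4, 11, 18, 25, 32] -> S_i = 4 + 7*i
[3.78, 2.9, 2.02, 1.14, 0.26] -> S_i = 3.78 + -0.88*i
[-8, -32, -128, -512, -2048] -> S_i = -8*4^i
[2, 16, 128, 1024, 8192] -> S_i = 2*8^i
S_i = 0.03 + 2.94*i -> [0.03, 2.97, 5.91, 8.85, 11.79]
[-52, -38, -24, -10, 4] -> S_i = -52 + 14*i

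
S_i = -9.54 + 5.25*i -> [-9.54, -4.29, 0.96, 6.21, 11.46]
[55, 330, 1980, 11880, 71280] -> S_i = 55*6^i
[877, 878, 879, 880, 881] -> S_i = 877 + 1*i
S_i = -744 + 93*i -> [-744, -651, -558, -465, -372]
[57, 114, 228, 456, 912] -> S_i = 57*2^i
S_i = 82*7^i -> [82, 574, 4018, 28126, 196882]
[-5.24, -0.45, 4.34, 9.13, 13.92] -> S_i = -5.24 + 4.79*i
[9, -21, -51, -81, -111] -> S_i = 9 + -30*i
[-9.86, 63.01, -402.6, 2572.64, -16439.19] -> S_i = -9.86*(-6.39)^i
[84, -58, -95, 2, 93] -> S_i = Random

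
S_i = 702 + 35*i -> [702, 737, 772, 807, 842]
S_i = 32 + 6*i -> [32, 38, 44, 50, 56]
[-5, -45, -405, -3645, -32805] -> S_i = -5*9^i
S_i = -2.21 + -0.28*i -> [-2.21, -2.49, -2.77, -3.05, -3.33]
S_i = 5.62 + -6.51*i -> [5.62, -0.89, -7.4, -13.91, -20.42]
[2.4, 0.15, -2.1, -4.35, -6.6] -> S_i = 2.40 + -2.25*i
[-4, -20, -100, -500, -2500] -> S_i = -4*5^i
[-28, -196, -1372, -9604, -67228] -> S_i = -28*7^i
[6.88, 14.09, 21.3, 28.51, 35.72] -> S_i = 6.88 + 7.21*i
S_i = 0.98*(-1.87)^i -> [0.98, -1.83, 3.43, -6.41, 11.98]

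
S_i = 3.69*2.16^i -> [3.69, 7.97, 17.22, 37.19, 80.32]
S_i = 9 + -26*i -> [9, -17, -43, -69, -95]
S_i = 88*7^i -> [88, 616, 4312, 30184, 211288]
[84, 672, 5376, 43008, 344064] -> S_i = 84*8^i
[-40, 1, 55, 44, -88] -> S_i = Random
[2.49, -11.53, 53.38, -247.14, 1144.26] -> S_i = 2.49*(-4.63)^i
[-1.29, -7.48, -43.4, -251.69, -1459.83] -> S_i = -1.29*5.80^i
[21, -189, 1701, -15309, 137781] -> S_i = 21*-9^i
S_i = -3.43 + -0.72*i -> [-3.43, -4.15, -4.87, -5.59, -6.31]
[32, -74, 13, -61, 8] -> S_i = Random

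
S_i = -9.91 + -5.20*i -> [-9.91, -15.11, -20.31, -25.51, -30.71]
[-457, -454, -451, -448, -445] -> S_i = -457 + 3*i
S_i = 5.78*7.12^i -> [5.78, 41.15, 293.01, 2086.26, 14854.15]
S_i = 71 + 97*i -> [71, 168, 265, 362, 459]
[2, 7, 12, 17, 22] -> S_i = 2 + 5*i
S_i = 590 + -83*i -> [590, 507, 424, 341, 258]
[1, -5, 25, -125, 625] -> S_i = 1*-5^i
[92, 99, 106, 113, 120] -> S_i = 92 + 7*i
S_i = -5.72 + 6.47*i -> [-5.72, 0.75, 7.22, 13.69, 20.16]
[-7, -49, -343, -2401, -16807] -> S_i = -7*7^i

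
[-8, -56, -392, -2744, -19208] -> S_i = -8*7^i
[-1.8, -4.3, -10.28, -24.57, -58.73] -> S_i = -1.80*2.39^i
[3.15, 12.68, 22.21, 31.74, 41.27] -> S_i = 3.15 + 9.53*i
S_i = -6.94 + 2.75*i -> [-6.94, -4.19, -1.44, 1.31, 4.06]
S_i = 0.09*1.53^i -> [0.09, 0.14, 0.21, 0.32, 0.49]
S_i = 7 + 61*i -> [7, 68, 129, 190, 251]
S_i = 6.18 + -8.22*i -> [6.18, -2.04, -10.26, -18.48, -26.7]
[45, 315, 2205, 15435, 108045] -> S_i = 45*7^i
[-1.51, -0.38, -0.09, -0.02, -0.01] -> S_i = -1.51*0.25^i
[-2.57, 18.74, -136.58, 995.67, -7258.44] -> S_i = -2.57*(-7.29)^i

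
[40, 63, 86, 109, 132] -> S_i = 40 + 23*i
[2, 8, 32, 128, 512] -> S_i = 2*4^i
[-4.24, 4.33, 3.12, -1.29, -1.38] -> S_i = Random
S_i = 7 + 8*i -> [7, 15, 23, 31, 39]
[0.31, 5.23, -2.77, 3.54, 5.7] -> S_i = Random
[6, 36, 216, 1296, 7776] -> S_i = 6*6^i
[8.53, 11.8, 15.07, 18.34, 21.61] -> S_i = 8.53 + 3.27*i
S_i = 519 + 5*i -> [519, 524, 529, 534, 539]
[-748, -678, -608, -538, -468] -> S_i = -748 + 70*i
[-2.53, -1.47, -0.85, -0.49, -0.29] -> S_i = -2.53*0.58^i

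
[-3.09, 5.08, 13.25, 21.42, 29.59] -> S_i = -3.09 + 8.17*i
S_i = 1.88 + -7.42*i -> [1.88, -5.54, -12.96, -20.38, -27.8]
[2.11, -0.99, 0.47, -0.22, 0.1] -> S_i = 2.11*(-0.47)^i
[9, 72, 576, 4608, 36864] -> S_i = 9*8^i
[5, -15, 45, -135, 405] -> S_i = 5*-3^i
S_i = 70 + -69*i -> [70, 1, -68, -137, -206]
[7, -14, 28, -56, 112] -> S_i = 7*-2^i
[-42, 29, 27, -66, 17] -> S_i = Random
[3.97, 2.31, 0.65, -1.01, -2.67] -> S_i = 3.97 + -1.66*i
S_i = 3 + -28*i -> [3, -25, -53, -81, -109]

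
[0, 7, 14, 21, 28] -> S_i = 0 + 7*i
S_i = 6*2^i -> [6, 12, 24, 48, 96]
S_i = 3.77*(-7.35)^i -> [3.77, -27.71, 203.66, -1496.94, 11002.48]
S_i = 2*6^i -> [2, 12, 72, 432, 2592]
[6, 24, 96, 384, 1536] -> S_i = 6*4^i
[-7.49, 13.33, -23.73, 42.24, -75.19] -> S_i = -7.49*(-1.78)^i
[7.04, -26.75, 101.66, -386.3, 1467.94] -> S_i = 7.04*(-3.80)^i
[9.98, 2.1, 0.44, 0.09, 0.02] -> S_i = 9.98*0.21^i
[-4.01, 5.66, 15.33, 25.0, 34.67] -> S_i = -4.01 + 9.67*i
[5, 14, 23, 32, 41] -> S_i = 5 + 9*i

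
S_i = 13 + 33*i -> [13, 46, 79, 112, 145]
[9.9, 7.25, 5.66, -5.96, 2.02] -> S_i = Random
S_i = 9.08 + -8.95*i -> [9.08, 0.13, -8.82, -17.77, -26.72]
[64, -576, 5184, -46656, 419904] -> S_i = 64*-9^i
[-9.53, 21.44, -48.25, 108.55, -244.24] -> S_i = -9.53*(-2.25)^i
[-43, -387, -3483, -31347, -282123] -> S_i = -43*9^i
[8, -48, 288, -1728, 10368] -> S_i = 8*-6^i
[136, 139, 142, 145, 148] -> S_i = 136 + 3*i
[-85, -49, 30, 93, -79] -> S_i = Random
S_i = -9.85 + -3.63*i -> [-9.85, -13.48, -17.11, -20.74, -24.37]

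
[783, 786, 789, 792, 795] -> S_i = 783 + 3*i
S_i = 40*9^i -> [40, 360, 3240, 29160, 262440]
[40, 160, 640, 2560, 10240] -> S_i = 40*4^i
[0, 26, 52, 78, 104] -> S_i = 0 + 26*i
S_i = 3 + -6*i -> [3, -3, -9, -15, -21]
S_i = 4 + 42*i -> [4, 46, 88, 130, 172]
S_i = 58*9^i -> [58, 522, 4698, 42282, 380538]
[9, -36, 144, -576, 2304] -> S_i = 9*-4^i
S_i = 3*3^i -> [3, 9, 27, 81, 243]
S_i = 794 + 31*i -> [794, 825, 856, 887, 918]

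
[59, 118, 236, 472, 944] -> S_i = 59*2^i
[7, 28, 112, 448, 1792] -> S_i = 7*4^i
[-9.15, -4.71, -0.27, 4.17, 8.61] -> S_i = -9.15 + 4.44*i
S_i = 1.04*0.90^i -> [1.04, 0.94, 0.84, 0.76, 0.68]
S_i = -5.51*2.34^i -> [-5.51, -12.89, -30.17, -70.6, -165.2]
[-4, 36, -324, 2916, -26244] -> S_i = -4*-9^i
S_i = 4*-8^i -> [4, -32, 256, -2048, 16384]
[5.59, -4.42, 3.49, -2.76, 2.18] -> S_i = 5.59*(-0.79)^i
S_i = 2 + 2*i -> [2, 4, 6, 8, 10]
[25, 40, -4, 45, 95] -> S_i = Random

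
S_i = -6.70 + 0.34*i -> [-6.7, -6.36, -6.02, -5.68, -5.34]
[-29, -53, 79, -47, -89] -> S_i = Random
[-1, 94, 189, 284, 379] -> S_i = -1 + 95*i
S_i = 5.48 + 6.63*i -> [5.48, 12.11, 18.74, 25.37, 32.0]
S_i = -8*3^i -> [-8, -24, -72, -216, -648]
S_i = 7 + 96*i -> [7, 103, 199, 295, 391]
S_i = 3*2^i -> [3, 6, 12, 24, 48]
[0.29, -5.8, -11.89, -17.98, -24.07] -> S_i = 0.29 + -6.09*i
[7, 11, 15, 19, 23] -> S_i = 7 + 4*i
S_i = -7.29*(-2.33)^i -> [-7.29, 16.99, -39.58, 92.21, -214.86]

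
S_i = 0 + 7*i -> [0, 7, 14, 21, 28]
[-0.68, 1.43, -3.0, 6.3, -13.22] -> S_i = -0.68*(-2.10)^i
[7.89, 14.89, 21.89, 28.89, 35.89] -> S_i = 7.89 + 7.00*i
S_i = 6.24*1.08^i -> [6.24, 6.74, 7.28, 7.86, 8.49]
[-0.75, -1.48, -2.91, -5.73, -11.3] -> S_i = -0.75*1.97^i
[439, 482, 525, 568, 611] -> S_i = 439 + 43*i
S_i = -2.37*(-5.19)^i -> [-2.37, 12.3, -63.84, 331.32, -1719.56]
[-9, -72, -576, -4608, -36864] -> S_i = -9*8^i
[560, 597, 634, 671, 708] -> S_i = 560 + 37*i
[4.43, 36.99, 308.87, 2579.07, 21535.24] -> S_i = 4.43*8.35^i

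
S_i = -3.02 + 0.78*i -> [-3.02, -2.24, -1.46, -0.68, 0.1]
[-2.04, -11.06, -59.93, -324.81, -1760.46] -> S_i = -2.04*5.42^i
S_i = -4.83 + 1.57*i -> [-4.83, -3.26, -1.69, -0.12, 1.45]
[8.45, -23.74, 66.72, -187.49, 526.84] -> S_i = 8.45*(-2.81)^i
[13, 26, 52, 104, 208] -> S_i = 13*2^i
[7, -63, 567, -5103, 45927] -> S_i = 7*-9^i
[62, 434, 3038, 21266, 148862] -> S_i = 62*7^i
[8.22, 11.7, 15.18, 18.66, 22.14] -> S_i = 8.22 + 3.48*i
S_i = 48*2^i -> [48, 96, 192, 384, 768]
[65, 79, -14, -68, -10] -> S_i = Random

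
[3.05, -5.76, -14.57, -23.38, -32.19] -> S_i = 3.05 + -8.81*i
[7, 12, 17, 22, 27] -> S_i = 7 + 5*i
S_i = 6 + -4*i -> [6, 2, -2, -6, -10]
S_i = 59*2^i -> [59, 118, 236, 472, 944]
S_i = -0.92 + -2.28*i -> [-0.92, -3.2, -5.48, -7.76, -10.04]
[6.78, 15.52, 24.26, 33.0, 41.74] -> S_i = 6.78 + 8.74*i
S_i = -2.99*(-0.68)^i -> [-2.99, 2.03, -1.38, 0.94, -0.64]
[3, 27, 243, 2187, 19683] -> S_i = 3*9^i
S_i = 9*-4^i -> [9, -36, 144, -576, 2304]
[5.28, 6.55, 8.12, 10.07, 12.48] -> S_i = 5.28*1.24^i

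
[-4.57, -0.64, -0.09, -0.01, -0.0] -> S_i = -4.57*0.14^i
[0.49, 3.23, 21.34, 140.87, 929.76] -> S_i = 0.49*6.60^i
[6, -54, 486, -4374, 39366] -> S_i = 6*-9^i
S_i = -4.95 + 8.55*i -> [-4.95, 3.6, 12.15, 20.7, 29.25]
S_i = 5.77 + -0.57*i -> [5.77, 5.2, 4.63, 4.06, 3.49]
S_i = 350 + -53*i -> [350, 297, 244, 191, 138]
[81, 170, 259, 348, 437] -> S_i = 81 + 89*i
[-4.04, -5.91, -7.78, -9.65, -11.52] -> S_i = -4.04 + -1.87*i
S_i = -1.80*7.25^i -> [-1.8, -13.05, -94.61, -685.94, -4973.07]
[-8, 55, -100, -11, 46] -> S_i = Random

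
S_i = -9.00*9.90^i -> [-9.0, -89.1, -882.09, -8732.69, -86453.64]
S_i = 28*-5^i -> [28, -140, 700, -3500, 17500]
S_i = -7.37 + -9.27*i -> [-7.37, -16.64, -25.91, -35.18, -44.45]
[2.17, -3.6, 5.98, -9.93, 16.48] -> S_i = 2.17*(-1.66)^i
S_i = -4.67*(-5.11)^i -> [-4.67, 23.86, -121.94, 623.13, -3184.2]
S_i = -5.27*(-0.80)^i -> [-5.27, 4.22, -3.37, 2.7, -2.16]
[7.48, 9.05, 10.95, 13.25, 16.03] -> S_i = 7.48*1.21^i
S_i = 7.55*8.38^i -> [7.55, 63.27, 530.19, 4443.03, 37232.57]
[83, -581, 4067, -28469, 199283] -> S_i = 83*-7^i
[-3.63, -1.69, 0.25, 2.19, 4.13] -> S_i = -3.63 + 1.94*i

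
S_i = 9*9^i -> [9, 81, 729, 6561, 59049]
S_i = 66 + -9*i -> [66, 57, 48, 39, 30]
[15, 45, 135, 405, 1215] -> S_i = 15*3^i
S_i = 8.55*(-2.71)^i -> [8.55, -23.17, 62.79, -170.17, 461.15]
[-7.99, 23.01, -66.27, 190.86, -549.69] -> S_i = -7.99*(-2.88)^i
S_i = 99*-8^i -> [99, -792, 6336, -50688, 405504]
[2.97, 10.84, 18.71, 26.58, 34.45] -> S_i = 2.97 + 7.87*i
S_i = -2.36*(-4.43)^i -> [-2.36, 10.45, -46.31, 205.17, -908.92]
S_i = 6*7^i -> [6, 42, 294, 2058, 14406]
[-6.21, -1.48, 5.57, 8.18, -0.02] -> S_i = Random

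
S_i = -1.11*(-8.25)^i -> [-1.11, 9.16, -75.55, 623.28, -5142.08]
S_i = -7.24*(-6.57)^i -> [-7.24, 47.57, -312.51, 2053.22, -13489.63]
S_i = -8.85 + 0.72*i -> [-8.85, -8.13, -7.41, -6.69, -5.97]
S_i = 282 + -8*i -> [282, 274, 266, 258, 250]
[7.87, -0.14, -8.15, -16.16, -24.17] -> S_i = 7.87 + -8.01*i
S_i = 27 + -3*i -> [27, 24, 21, 18, 15]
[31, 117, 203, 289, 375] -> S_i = 31 + 86*i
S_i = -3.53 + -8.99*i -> [-3.53, -12.52, -21.51, -30.5, -39.49]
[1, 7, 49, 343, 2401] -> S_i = 1*7^i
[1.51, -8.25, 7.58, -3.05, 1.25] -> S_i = Random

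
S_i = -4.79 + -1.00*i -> [-4.79, -5.79, -6.79, -7.79, -8.79]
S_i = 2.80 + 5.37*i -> [2.8, 8.17, 13.54, 18.91, 24.28]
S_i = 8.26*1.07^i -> [8.26, 8.84, 9.46, 10.12, 10.83]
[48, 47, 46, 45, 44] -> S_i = 48 + -1*i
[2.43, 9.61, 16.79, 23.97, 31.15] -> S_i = 2.43 + 7.18*i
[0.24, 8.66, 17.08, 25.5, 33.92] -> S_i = 0.24 + 8.42*i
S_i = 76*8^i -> [76, 608, 4864, 38912, 311296]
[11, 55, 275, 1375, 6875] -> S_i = 11*5^i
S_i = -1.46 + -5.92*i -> [-1.46, -7.38, -13.3, -19.22, -25.14]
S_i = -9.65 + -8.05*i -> [-9.65, -17.7, -25.75, -33.8, -41.85]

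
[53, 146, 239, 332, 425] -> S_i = 53 + 93*i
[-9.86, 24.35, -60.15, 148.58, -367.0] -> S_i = -9.86*(-2.47)^i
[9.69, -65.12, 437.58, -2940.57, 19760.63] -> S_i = 9.69*(-6.72)^i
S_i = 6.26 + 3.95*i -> [6.26, 10.21, 14.16, 18.11, 22.06]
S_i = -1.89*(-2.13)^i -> [-1.89, 4.03, -8.57, 18.26, -38.9]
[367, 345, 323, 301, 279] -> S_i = 367 + -22*i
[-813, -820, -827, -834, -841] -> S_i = -813 + -7*i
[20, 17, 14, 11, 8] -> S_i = 20 + -3*i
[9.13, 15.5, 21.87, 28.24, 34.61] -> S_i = 9.13 + 6.37*i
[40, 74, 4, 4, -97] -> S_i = Random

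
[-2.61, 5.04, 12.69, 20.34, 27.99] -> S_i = -2.61 + 7.65*i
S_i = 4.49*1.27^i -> [4.49, 5.7, 7.24, 9.2, 11.68]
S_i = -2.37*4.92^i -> [-2.37, -11.66, -57.37, -282.26, -1388.7]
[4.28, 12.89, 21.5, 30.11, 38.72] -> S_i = 4.28 + 8.61*i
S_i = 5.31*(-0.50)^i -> [5.31, -2.66, 1.33, -0.66, 0.33]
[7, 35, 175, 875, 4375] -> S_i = 7*5^i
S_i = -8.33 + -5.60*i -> [-8.33, -13.93, -19.53, -25.13, -30.73]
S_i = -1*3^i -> [-1, -3, -9, -27, -81]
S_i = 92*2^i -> [92, 184, 368, 736, 1472]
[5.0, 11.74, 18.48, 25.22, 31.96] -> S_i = 5.00 + 6.74*i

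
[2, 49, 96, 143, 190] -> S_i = 2 + 47*i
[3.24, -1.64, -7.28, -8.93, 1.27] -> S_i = Random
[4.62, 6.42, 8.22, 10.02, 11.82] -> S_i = 4.62 + 1.80*i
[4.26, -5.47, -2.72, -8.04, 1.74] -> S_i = Random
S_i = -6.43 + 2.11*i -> [-6.43, -4.32, -2.21, -0.1, 2.01]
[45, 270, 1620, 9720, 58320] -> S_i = 45*6^i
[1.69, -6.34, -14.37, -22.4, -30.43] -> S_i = 1.69 + -8.03*i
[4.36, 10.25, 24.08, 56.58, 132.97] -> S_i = 4.36*2.35^i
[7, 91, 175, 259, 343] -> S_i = 7 + 84*i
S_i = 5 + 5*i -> [5, 10, 15, 20, 25]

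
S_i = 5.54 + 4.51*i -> [5.54, 10.05, 14.56, 19.07, 23.58]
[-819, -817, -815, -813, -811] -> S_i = -819 + 2*i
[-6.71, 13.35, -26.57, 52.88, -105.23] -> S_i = -6.71*(-1.99)^i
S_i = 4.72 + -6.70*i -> [4.72, -1.98, -8.68, -15.38, -22.08]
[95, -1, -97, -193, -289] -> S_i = 95 + -96*i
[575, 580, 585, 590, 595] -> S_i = 575 + 5*i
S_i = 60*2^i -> [60, 120, 240, 480, 960]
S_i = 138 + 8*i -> [138, 146, 154, 162, 170]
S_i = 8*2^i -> [8, 16, 32, 64, 128]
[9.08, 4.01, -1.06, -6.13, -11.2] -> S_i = 9.08 + -5.07*i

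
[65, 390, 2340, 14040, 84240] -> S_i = 65*6^i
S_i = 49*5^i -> [49, 245, 1225, 6125, 30625]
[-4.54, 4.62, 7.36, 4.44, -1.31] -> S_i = Random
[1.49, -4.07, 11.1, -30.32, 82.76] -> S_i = 1.49*(-2.73)^i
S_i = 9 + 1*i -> [9, 10, 11, 12, 13]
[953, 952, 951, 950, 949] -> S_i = 953 + -1*i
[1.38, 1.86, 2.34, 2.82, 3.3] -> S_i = 1.38 + 0.48*i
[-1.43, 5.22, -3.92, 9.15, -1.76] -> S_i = Random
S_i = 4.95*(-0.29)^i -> [4.95, -1.44, 0.42, -0.12, 0.04]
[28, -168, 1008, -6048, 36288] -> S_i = 28*-6^i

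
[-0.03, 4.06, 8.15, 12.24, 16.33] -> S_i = -0.03 + 4.09*i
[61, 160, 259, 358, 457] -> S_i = 61 + 99*i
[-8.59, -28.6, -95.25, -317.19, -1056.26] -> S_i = -8.59*3.33^i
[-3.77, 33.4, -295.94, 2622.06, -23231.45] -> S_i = -3.77*(-8.86)^i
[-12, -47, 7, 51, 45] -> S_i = Random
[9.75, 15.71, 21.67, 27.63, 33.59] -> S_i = 9.75 + 5.96*i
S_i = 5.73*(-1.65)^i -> [5.73, -9.45, 15.6, -25.74, 42.47]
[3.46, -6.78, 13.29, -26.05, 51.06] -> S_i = 3.46*(-1.96)^i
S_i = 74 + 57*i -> [74, 131, 188, 245, 302]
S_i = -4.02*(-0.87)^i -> [-4.02, 3.5, -3.04, 2.65, -2.3]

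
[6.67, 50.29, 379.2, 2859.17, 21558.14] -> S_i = 6.67*7.54^i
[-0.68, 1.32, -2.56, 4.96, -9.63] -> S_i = -0.68*(-1.94)^i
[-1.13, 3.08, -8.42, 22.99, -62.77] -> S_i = -1.13*(-2.73)^i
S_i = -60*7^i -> [-60, -420, -2940, -20580, -144060]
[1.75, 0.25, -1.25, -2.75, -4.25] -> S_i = 1.75 + -1.50*i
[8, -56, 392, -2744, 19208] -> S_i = 8*-7^i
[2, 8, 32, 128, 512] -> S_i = 2*4^i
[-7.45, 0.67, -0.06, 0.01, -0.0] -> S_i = -7.45*(-0.09)^i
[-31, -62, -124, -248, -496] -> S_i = -31*2^i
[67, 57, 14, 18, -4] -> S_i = Random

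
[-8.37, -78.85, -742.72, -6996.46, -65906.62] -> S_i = -8.37*9.42^i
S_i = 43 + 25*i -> [43, 68, 93, 118, 143]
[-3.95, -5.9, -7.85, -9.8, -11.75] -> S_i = -3.95 + -1.95*i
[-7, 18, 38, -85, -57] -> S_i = Random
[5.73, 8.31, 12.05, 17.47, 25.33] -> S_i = 5.73*1.45^i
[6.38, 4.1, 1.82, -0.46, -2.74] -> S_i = 6.38 + -2.28*i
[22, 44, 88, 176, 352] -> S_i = 22*2^i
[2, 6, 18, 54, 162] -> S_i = 2*3^i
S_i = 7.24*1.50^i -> [7.24, 10.86, 16.29, 24.44, 36.65]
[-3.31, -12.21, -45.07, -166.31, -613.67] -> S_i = -3.31*3.69^i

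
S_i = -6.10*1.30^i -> [-6.1, -7.93, -10.31, -13.4, -17.42]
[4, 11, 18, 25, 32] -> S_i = 4 + 7*i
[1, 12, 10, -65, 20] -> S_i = Random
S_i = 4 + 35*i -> [4, 39, 74, 109, 144]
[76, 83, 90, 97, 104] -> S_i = 76 + 7*i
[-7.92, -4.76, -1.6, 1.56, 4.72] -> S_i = -7.92 + 3.16*i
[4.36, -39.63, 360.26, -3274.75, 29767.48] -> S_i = 4.36*(-9.09)^i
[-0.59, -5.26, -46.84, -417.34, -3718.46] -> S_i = -0.59*8.91^i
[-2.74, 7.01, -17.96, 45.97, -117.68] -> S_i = -2.74*(-2.56)^i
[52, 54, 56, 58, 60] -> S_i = 52 + 2*i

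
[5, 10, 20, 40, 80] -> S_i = 5*2^i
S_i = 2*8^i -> [2, 16, 128, 1024, 8192]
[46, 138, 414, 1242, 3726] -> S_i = 46*3^i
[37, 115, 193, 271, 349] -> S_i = 37 + 78*i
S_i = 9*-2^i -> [9, -18, 36, -72, 144]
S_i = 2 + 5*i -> [2, 7, 12, 17, 22]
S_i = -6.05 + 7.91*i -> [-6.05, 1.86, 9.77, 17.68, 25.59]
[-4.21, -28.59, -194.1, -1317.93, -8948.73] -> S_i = -4.21*6.79^i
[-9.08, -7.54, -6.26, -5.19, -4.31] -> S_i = -9.08*0.83^i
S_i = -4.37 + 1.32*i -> [-4.37, -3.05, -1.73, -0.41, 0.91]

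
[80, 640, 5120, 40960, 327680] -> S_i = 80*8^i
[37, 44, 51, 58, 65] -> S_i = 37 + 7*i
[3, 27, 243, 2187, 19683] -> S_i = 3*9^i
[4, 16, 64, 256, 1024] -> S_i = 4*4^i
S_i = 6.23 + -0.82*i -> [6.23, 5.41, 4.59, 3.77, 2.95]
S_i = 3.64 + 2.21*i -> [3.64, 5.85, 8.06, 10.27, 12.48]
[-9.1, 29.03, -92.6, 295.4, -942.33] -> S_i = -9.10*(-3.19)^i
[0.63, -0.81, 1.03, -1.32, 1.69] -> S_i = 0.63*(-1.28)^i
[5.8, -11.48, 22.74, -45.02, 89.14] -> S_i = 5.80*(-1.98)^i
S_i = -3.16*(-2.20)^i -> [-3.16, 6.95, -15.29, 33.65, -74.02]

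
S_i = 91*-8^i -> [91, -728, 5824, -46592, 372736]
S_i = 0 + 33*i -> [0, 33, 66, 99, 132]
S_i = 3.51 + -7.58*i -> [3.51, -4.07, -11.65, -19.23, -26.81]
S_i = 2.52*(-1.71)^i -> [2.52, -4.31, 7.37, -12.6, 21.55]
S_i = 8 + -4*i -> [8, 4, 0, -4, -8]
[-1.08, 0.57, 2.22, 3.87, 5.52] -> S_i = -1.08 + 1.65*i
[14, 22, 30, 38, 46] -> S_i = 14 + 8*i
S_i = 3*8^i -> [3, 24, 192, 1536, 12288]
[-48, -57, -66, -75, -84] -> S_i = -48 + -9*i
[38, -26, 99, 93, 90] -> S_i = Random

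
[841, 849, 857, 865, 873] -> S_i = 841 + 8*i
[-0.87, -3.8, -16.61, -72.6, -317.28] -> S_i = -0.87*4.37^i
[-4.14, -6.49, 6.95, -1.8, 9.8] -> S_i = Random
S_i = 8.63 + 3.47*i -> [8.63, 12.1, 15.57, 19.04, 22.51]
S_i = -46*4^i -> [-46, -184, -736, -2944, -11776]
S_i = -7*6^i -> [-7, -42, -252, -1512, -9072]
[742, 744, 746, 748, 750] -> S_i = 742 + 2*i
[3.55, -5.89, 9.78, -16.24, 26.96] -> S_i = 3.55*(-1.66)^i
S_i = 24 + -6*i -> [24, 18, 12, 6, 0]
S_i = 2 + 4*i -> [2, 6, 10, 14, 18]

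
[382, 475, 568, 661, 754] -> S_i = 382 + 93*i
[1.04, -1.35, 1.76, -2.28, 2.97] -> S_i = 1.04*(-1.30)^i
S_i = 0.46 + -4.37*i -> [0.46, -3.91, -8.28, -12.65, -17.02]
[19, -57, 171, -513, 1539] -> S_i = 19*-3^i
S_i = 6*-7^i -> [6, -42, 294, -2058, 14406]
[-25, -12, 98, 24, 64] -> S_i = Random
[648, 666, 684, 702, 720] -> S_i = 648 + 18*i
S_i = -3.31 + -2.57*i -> [-3.31, -5.88, -8.45, -11.02, -13.59]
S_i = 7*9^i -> [7, 63, 567, 5103, 45927]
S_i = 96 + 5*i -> [96, 101, 106, 111, 116]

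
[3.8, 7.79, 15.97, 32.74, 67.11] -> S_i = 3.80*2.05^i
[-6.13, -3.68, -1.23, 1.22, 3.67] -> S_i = -6.13 + 2.45*i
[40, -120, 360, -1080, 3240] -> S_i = 40*-3^i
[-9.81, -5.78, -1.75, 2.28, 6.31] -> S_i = -9.81 + 4.03*i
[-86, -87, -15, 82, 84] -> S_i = Random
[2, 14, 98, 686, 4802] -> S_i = 2*7^i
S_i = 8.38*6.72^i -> [8.38, 56.31, 378.43, 2543.03, 17089.18]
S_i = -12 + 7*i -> [-12, -5, 2, 9, 16]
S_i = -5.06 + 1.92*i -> [-5.06, -3.14, -1.22, 0.7, 2.62]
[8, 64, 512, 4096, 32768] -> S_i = 8*8^i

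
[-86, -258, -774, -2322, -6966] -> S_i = -86*3^i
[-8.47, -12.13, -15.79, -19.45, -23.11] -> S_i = -8.47 + -3.66*i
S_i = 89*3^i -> [89, 267, 801, 2403, 7209]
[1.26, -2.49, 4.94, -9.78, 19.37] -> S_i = 1.26*(-1.98)^i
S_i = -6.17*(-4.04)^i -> [-6.17, 24.93, -100.7, 406.85, -1643.65]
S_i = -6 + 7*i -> [-6, 1, 8, 15, 22]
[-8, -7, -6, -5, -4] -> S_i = -8 + 1*i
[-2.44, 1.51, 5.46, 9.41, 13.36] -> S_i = -2.44 + 3.95*i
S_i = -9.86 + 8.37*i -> [-9.86, -1.49, 6.88, 15.25, 23.62]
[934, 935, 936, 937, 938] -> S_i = 934 + 1*i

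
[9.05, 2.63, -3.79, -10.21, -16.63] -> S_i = 9.05 + -6.42*i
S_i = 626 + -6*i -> [626, 620, 614, 608, 602]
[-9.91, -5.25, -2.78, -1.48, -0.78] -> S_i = -9.91*0.53^i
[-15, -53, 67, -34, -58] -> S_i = Random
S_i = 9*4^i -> [9, 36, 144, 576, 2304]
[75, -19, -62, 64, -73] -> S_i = Random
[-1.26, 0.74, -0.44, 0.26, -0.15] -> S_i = -1.26*(-0.59)^i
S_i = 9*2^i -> [9, 18, 36, 72, 144]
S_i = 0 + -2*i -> [0, -2, -4, -6, -8]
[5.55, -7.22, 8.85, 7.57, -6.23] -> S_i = Random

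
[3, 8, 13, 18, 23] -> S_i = 3 + 5*i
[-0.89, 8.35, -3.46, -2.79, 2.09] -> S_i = Random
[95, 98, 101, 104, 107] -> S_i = 95 + 3*i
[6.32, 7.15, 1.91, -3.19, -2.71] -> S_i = Random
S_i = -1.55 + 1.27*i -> [-1.55, -0.28, 0.99, 2.26, 3.53]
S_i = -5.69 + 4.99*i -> [-5.69, -0.7, 4.29, 9.28, 14.27]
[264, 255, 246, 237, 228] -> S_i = 264 + -9*i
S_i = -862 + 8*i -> [-862, -854, -846, -838, -830]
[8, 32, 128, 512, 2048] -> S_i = 8*4^i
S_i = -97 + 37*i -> [-97, -60, -23, 14, 51]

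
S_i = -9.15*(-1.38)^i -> [-9.15, 12.63, -17.43, 24.05, -33.18]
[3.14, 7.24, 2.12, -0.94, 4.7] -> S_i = Random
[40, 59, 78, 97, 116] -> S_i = 40 + 19*i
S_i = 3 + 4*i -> [3, 7, 11, 15, 19]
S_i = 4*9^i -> [4, 36, 324, 2916, 26244]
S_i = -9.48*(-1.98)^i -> [-9.48, 18.77, -37.17, 73.59, -145.7]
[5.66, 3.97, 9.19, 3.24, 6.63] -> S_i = Random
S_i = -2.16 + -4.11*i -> [-2.16, -6.27, -10.38, -14.49, -18.6]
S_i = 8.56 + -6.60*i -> [8.56, 1.96, -4.64, -11.24, -17.84]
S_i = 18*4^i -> [18, 72, 288, 1152, 4608]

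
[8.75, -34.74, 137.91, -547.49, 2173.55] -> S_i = 8.75*(-3.97)^i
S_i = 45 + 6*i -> [45, 51, 57, 63, 69]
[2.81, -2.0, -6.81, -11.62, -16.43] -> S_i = 2.81 + -4.81*i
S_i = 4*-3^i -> [4, -12, 36, -108, 324]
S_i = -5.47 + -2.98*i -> [-5.47, -8.45, -11.43, -14.41, -17.39]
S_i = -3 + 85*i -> [-3, 82, 167, 252, 337]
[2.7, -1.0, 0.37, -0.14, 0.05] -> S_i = 2.70*(-0.37)^i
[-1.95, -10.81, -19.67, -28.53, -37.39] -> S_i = -1.95 + -8.86*i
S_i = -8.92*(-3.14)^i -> [-8.92, 28.01, -87.95, 276.16, -867.13]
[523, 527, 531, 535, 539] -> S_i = 523 + 4*i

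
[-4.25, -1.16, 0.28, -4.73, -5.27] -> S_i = Random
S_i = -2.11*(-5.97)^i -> [-2.11, 12.6, -75.2, 448.96, -2680.28]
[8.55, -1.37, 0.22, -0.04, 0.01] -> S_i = 8.55*(-0.16)^i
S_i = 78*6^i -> [78, 468, 2808, 16848, 101088]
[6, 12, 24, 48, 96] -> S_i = 6*2^i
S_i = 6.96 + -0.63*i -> [6.96, 6.33, 5.7, 5.07, 4.44]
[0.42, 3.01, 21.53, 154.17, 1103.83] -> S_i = 0.42*7.16^i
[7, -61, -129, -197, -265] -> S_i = 7 + -68*i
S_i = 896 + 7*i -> [896, 903, 910, 917, 924]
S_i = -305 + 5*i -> [-305, -300, -295, -290, -285]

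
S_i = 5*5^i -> [5, 25, 125, 625, 3125]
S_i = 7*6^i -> [7, 42, 252, 1512, 9072]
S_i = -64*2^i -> [-64, -128, -256, -512, -1024]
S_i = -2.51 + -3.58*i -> [-2.51, -6.09, -9.67, -13.25, -16.83]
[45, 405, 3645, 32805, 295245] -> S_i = 45*9^i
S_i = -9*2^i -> [-9, -18, -36, -72, -144]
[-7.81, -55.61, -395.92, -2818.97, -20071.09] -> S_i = -7.81*7.12^i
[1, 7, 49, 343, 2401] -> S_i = 1*7^i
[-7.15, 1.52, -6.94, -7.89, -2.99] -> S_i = Random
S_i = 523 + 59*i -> [523, 582, 641, 700, 759]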